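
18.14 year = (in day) 6621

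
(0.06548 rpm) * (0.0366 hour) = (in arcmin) 3106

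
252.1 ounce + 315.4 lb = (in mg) 1.502e+08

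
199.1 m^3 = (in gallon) 5.26e+04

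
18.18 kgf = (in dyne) 1.783e+07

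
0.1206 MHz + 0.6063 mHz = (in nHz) 1.206e+14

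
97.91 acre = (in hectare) 39.62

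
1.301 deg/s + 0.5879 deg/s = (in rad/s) 0.03297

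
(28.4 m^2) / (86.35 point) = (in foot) 3059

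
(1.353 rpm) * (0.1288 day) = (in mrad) 1.577e+06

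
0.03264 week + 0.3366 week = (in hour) 62.03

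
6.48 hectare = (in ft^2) 6.975e+05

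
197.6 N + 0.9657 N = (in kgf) 20.25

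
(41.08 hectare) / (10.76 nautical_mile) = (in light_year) 2.179e-15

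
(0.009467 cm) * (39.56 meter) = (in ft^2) 0.04031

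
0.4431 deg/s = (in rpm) 0.07385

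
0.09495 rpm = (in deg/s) 0.5697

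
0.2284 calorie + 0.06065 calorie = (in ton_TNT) 2.89e-10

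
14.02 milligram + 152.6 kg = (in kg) 152.6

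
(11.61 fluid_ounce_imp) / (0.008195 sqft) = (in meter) 0.4333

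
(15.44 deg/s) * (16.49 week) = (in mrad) 2.688e+09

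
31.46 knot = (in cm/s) 1618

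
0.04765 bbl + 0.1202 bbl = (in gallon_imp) 5.87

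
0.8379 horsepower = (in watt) 624.8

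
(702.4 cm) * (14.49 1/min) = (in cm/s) 169.6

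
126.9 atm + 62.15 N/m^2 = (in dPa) 1.286e+08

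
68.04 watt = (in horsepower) 0.09124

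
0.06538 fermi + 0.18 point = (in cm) 0.00635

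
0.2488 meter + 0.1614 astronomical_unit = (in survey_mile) 1.5e+07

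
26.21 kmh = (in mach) 0.02138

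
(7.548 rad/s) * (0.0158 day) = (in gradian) 6.56e+05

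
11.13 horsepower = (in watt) 8300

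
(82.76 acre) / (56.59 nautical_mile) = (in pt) 9059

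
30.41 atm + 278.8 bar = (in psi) 4491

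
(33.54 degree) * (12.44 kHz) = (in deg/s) 4.172e+05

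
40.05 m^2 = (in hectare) 0.004005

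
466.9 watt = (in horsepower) 0.6261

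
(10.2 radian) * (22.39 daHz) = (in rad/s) 2284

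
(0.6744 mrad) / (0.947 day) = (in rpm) 7.871e-08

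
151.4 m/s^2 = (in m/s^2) 151.4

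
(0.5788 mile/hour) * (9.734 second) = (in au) 1.684e-11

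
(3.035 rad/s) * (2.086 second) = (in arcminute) 2.176e+04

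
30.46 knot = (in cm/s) 1567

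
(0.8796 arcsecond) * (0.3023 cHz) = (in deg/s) 7.386e-07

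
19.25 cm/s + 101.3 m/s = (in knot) 197.3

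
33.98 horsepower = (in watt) 2.534e+04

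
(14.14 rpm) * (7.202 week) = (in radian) 6.45e+06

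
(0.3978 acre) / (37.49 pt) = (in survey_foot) 3.993e+05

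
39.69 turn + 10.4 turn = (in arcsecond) 6.492e+07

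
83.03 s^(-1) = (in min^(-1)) 4982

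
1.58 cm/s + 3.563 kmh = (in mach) 0.002953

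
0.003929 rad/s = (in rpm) 0.03752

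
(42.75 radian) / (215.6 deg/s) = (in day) 0.0001315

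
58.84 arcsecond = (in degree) 0.01634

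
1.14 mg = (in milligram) 1.14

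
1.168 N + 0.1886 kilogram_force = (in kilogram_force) 0.3077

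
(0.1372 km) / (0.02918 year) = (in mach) 4.379e-07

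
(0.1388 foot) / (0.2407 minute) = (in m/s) 0.002929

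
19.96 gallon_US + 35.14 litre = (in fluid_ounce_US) 3743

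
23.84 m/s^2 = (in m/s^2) 23.84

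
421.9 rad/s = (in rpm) 4029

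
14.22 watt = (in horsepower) 0.01907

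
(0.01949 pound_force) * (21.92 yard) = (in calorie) 0.4153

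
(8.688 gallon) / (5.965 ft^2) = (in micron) 5.935e+04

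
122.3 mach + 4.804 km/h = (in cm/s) 4.164e+06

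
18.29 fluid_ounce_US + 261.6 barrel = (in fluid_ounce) 1.406e+06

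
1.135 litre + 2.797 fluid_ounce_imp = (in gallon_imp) 0.2671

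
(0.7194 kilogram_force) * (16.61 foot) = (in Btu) 0.03385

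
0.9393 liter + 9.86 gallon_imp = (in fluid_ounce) 1547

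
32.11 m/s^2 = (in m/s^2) 32.11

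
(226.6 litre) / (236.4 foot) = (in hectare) 3.145e-07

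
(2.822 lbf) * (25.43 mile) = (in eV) 3.206e+24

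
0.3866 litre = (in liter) 0.3866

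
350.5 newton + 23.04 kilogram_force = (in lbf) 129.6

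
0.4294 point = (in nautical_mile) 8.179e-08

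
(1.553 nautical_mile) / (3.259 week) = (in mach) 4.285e-06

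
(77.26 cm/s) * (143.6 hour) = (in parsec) 1.294e-11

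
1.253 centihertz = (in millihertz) 12.53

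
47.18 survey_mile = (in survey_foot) 2.491e+05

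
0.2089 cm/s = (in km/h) 0.00752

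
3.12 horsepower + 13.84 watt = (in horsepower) 3.139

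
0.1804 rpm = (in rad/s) 0.01889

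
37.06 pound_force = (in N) 164.9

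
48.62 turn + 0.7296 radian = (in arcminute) 1.053e+06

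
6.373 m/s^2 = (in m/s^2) 6.373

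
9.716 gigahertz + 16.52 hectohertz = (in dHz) 9.716e+10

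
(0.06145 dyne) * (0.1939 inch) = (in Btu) 2.869e-12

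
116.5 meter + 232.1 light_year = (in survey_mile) 1.364e+15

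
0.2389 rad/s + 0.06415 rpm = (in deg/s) 14.07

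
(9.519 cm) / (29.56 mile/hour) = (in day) 8.337e-08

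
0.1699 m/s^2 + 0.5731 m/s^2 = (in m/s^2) 0.743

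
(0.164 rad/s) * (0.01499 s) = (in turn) 0.0003913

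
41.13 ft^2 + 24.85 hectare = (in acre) 61.41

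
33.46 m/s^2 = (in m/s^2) 33.46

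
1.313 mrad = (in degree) 0.07523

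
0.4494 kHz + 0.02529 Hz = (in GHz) 4.494e-07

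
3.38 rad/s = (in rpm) 32.28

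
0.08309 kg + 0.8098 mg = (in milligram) 8.309e+04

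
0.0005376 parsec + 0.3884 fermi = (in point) 4.702e+16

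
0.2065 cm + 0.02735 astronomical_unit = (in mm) 4.092e+12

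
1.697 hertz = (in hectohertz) 0.01697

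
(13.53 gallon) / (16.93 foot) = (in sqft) 0.1068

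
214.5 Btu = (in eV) 1.413e+24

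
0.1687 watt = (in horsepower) 0.0002262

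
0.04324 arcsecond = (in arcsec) 0.04324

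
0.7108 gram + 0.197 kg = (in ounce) 6.974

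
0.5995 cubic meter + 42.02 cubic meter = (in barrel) 268.1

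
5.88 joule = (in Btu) 0.005573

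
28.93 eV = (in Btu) 4.393e-21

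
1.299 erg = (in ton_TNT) 3.105e-17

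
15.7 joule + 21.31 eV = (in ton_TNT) 3.752e-09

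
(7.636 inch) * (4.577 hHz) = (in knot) 172.6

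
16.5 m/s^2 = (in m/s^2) 16.5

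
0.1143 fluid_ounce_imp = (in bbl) 2.043e-05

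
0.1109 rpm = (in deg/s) 0.6654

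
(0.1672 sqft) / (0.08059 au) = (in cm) 1.288e-10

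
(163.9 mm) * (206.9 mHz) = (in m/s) 0.03391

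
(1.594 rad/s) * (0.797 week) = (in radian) 7.683e+05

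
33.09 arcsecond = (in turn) 2.553e-05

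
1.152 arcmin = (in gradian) 0.02133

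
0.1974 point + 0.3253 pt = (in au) 1.233e-15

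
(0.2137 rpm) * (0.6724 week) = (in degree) 5.214e+05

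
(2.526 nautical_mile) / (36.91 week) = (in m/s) 0.0002096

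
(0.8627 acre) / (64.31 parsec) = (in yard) 1.924e-15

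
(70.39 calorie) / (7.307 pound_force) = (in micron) 9.061e+06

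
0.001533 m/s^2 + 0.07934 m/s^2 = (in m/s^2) 0.08087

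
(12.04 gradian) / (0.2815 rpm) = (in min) 0.1069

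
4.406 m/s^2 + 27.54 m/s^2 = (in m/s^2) 31.95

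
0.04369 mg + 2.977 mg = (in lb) 6.659e-06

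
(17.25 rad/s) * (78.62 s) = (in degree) 7.77e+04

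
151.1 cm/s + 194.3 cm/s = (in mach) 0.01014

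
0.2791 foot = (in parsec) 2.757e-18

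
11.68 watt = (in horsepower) 0.01566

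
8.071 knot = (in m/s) 4.152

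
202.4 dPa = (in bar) 0.0002024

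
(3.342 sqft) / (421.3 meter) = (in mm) 0.737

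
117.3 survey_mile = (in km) 188.8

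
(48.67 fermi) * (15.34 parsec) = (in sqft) 2.48e+05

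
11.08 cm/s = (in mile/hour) 0.2479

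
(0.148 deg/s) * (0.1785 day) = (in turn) 6.34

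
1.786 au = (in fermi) 2.672e+26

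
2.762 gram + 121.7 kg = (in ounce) 4293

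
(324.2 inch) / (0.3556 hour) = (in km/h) 0.02316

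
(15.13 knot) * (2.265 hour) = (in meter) 6.347e+04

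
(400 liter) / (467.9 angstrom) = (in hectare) 854.9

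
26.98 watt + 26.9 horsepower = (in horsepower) 26.94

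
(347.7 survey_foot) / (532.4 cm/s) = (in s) 19.91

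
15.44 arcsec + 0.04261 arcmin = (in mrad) 0.08725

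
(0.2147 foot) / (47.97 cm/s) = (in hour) 3.789e-05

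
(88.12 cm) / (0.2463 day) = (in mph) 9.263e-05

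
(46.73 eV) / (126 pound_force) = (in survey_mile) 8.3e-24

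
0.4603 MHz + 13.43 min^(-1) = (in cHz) 4.603e+07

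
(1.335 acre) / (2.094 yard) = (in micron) 2.822e+09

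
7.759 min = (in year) 1.476e-05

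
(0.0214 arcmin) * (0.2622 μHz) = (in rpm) 1.559e-11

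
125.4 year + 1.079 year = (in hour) 1.108e+06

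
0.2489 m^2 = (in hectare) 2.489e-05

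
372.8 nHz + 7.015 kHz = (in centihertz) 7.015e+05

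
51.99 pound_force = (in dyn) 2.313e+07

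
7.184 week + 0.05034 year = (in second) 5.932e+06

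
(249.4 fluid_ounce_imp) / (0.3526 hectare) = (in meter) 2.01e-06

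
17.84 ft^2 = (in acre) 0.0004096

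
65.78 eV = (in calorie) 2.519e-18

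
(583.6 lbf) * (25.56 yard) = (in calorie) 1.45e+04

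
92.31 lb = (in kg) 41.87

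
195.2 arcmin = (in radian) 0.05678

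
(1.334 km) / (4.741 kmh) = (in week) 0.001675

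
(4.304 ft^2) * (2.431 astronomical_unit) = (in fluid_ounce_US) 4.917e+15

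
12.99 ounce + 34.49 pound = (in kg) 16.01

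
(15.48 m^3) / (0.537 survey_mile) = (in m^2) 0.01791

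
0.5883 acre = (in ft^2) 2.563e+04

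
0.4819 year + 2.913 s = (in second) 1.52e+07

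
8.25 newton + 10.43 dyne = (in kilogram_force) 0.8413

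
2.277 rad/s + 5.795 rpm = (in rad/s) 2.884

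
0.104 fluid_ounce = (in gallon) 0.0008125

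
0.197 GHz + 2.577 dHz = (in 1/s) 1.97e+08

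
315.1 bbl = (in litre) 5.01e+04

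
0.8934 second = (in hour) 0.0002482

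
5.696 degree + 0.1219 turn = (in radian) 0.8653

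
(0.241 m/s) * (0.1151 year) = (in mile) 543.6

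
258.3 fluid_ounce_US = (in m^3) 0.007639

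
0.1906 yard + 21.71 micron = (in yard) 0.1906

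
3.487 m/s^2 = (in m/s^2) 3.487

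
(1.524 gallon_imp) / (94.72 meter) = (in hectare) 7.314e-09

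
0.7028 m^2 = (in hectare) 7.028e-05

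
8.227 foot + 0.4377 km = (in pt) 1.248e+06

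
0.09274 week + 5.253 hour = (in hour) 20.83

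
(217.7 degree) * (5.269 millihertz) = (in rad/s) 0.02002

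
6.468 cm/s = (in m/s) 0.06468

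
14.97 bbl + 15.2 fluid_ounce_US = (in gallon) 628.9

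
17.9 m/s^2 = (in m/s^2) 17.9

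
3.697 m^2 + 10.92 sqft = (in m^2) 4.712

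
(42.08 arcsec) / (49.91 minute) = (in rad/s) 6.813e-08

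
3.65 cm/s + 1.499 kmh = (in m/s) 0.4529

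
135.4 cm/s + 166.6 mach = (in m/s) 5.673e+04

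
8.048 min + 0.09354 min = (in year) 1.549e-05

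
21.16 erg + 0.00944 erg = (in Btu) 2.006e-09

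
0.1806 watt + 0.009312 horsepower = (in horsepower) 0.009554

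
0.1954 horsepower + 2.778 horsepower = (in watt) 2217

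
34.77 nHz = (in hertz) 3.477e-08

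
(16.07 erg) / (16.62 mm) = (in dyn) 9.669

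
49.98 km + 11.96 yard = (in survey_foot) 1.64e+05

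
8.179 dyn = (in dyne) 8.179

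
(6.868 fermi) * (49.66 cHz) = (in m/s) 3.411e-15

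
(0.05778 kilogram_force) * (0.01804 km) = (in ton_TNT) 2.443e-09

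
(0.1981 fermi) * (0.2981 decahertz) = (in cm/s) 5.905e-14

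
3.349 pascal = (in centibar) 0.003349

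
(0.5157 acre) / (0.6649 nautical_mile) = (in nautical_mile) 0.0009151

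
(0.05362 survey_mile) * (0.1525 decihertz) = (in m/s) 1.316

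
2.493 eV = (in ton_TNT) 9.546e-29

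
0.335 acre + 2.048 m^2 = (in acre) 0.3355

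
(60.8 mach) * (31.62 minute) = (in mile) 2.441e+04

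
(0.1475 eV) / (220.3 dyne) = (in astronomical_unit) 7.171e-29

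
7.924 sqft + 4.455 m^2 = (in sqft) 55.88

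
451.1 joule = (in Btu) 0.4276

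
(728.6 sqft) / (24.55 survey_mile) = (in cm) 0.1713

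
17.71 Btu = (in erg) 1.869e+11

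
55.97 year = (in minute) 2.942e+07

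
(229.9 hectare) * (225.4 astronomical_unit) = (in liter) 7.752e+22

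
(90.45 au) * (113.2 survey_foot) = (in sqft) 5.025e+15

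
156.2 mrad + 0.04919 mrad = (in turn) 0.02487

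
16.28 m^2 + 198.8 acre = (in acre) 198.8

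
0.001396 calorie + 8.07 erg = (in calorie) 0.001396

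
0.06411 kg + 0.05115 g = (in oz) 2.263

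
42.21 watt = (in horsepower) 0.0566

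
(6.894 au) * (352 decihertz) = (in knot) 7.057e+13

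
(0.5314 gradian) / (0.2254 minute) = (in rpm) 0.005894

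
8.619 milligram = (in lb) 1.9e-05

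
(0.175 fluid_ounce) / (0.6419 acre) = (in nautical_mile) 1.076e-12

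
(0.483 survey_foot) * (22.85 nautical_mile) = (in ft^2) 6.706e+04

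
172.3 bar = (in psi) 2499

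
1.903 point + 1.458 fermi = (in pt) 1.903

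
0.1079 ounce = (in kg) 0.003059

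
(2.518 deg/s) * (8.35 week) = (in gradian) 1.413e+07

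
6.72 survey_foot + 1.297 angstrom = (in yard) 2.24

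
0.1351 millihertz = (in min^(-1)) 0.008106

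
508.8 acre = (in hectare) 205.9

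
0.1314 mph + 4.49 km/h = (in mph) 2.921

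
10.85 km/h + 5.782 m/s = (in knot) 17.1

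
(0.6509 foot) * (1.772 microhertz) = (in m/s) 3.516e-07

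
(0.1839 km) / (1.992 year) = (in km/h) 1.054e-05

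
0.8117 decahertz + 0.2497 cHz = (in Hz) 8.119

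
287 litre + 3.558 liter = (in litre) 290.6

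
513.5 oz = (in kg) 14.56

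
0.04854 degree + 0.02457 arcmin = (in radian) 0.0008543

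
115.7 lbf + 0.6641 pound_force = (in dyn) 5.176e+07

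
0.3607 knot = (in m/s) 0.1856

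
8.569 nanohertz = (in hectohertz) 8.569e-11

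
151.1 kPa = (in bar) 1.511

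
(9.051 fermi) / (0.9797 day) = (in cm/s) 1.069e-17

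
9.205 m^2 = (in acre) 0.002275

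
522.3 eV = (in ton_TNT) 2e-26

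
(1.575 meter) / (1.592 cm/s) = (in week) 0.0001636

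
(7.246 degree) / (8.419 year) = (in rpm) 4.549e-09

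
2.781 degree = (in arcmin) 166.9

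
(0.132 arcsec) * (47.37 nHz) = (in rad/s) 3.031e-14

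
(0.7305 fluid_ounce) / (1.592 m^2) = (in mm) 0.01357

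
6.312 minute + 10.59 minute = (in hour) 0.2817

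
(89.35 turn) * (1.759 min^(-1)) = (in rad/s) 16.46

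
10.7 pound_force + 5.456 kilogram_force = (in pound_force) 22.73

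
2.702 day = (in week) 0.386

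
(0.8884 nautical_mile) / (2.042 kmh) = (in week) 0.004796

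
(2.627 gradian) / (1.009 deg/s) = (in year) 7.43e-08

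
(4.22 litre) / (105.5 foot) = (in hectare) 1.312e-08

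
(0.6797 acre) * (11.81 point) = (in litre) 1.146e+04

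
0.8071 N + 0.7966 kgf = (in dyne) 8.619e+05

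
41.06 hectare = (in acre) 101.5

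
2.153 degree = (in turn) 0.005981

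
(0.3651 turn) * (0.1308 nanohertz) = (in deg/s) 1.719e-08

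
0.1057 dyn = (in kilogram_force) 1.078e-07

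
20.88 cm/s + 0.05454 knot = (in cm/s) 23.69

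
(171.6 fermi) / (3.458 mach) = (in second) 1.457e-16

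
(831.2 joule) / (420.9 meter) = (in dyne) 1.975e+05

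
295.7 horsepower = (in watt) 2.205e+05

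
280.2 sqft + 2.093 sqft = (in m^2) 26.23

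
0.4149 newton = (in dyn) 4.149e+04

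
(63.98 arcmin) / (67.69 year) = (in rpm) 8.326e-11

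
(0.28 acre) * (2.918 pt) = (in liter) 1166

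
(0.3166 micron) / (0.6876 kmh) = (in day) 1.919e-11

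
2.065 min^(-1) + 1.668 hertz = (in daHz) 0.1702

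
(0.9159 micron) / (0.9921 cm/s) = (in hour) 2.564e-08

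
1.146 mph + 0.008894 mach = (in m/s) 3.541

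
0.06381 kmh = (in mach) 5.206e-05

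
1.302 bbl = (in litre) 207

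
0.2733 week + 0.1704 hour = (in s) 1.659e+05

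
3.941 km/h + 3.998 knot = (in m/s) 3.151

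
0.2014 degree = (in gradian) 0.2238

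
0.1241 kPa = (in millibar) 1.241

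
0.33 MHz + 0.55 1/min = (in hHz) 3300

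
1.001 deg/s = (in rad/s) 0.01747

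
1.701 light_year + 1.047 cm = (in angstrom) 1.609e+26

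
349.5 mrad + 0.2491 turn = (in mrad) 1915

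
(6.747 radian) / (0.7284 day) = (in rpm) 0.001024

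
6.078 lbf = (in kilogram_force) 2.757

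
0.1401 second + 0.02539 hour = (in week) 0.0001514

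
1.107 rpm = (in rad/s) 0.1159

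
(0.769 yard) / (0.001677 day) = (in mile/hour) 0.01086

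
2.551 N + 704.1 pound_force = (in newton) 3135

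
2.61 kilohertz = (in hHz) 26.1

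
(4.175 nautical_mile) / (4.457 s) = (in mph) 3881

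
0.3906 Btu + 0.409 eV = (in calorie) 98.5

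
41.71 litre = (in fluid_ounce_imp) 1468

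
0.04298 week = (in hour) 7.221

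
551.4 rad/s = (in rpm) 5265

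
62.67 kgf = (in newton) 614.6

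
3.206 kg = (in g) 3206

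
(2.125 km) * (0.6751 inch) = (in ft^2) 392.2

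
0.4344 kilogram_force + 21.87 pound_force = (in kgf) 10.35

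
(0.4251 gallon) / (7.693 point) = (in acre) 0.0001465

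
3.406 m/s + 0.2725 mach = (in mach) 0.2825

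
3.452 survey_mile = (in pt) 1.575e+07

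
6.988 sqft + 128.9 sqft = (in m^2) 12.62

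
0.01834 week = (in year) 0.0003517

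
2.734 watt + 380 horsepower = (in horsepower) 380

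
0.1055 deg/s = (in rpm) 0.01758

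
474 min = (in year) 0.0009018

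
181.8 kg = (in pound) 400.8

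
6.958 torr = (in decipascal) 9277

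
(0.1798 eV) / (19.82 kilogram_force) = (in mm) 1.482e-19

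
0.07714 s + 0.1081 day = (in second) 9340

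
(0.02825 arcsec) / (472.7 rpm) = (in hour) 7.686e-13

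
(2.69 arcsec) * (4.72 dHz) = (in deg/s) 0.0003527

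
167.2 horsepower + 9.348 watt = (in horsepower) 167.2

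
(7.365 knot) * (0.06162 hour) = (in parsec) 2.724e-14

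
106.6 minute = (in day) 0.07403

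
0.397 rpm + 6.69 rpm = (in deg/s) 42.52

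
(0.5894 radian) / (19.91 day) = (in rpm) 3.272e-06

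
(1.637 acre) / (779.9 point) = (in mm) 2.408e+07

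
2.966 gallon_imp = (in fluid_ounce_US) 455.9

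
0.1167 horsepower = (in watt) 87.02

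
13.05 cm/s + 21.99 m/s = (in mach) 0.06496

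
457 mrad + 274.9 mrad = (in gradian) 46.59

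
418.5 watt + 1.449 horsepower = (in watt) 1499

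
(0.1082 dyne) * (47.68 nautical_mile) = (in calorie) 0.02284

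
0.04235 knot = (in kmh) 0.07843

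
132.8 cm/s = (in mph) 2.971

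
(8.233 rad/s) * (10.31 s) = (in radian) 84.88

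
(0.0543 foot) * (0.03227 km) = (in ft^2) 5.749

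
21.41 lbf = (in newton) 95.24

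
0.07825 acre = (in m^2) 316.7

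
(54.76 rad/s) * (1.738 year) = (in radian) 3.001e+09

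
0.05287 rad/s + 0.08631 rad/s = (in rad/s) 0.1392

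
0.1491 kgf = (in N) 1.462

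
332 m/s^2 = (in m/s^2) 332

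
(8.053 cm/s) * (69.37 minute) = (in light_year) 3.543e-14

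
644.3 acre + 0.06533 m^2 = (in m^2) 2.607e+06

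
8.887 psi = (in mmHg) 459.6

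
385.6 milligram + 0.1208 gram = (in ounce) 0.01786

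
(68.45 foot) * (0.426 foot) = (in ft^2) 29.16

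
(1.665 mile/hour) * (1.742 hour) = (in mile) 2.9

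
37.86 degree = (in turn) 0.1052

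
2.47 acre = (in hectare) 0.9996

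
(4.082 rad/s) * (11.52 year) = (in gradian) 9.441e+10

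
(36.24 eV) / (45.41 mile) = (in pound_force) 1.786e-23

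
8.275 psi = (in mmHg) 427.9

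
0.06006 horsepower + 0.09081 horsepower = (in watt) 112.5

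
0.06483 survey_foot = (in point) 56.01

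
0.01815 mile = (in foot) 95.83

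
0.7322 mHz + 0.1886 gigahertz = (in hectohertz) 1.886e+06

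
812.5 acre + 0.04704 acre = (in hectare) 328.8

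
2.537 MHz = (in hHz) 2.537e+04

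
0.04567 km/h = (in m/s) 0.01269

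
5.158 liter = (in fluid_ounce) 174.4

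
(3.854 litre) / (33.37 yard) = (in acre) 3.121e-08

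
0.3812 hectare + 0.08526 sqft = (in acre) 0.942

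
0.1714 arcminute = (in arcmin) 0.1714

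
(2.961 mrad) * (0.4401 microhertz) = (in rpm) 1.244e-08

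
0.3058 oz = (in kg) 0.008669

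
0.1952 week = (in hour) 32.79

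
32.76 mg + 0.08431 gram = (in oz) 0.00413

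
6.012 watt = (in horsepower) 0.008062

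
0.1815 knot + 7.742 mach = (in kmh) 9490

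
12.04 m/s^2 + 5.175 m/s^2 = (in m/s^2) 17.21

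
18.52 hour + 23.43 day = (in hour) 580.8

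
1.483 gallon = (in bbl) 0.03531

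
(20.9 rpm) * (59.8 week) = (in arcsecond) 1.633e+13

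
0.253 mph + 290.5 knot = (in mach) 0.4392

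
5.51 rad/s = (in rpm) 52.62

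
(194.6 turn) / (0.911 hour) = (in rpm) 3.56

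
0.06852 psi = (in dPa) 4724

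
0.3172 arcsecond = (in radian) 1.538e-06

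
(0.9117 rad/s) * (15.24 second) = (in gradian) 884.5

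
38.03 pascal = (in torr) 0.2852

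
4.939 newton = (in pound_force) 1.11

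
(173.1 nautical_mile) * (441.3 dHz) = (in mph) 3.165e+07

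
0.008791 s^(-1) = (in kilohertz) 8.791e-06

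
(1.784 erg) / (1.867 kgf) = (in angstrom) 97.44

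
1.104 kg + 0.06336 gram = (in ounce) 38.94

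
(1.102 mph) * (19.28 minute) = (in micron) 5.699e+08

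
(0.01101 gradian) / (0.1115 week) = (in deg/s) 1.469e-07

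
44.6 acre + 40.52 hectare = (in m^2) 5.857e+05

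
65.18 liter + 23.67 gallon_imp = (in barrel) 1.087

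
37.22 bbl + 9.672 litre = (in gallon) 1566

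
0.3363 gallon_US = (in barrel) 0.008007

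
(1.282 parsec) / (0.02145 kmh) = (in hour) 1.844e+15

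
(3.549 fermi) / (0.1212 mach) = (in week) 1.422e-22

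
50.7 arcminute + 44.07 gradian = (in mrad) 707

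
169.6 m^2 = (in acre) 0.04191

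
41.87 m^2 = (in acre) 0.01035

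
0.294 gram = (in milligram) 294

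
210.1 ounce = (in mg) 5.956e+06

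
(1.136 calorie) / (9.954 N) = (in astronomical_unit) 3.192e-12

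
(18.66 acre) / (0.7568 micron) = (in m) 9.978e+10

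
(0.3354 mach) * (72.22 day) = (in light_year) 7.532e-08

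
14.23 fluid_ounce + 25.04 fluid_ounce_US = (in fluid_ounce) 39.27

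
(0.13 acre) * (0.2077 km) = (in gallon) 2.887e+07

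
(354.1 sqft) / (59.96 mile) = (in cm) 0.03409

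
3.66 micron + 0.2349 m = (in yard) 0.2569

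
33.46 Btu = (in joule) 3.53e+04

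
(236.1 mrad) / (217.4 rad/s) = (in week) 1.796e-09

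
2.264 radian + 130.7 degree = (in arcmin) 1.563e+04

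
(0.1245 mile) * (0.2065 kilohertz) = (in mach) 121.5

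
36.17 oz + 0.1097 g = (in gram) 1026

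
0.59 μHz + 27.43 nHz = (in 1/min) 3.705e-05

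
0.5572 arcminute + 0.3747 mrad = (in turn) 8.543e-05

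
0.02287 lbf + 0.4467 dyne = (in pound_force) 0.02287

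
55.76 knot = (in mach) 0.08424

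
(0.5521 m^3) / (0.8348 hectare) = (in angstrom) 6.614e+05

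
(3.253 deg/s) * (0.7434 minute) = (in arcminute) 8706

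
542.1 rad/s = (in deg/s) 3.106e+04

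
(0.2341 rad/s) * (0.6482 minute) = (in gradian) 579.6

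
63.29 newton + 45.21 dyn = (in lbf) 14.23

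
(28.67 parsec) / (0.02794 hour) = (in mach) 2.583e+13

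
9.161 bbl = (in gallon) 384.8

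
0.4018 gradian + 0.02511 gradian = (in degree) 0.3842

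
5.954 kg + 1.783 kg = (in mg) 7.737e+06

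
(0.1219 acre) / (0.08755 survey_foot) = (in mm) 1.849e+07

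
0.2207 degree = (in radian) 0.003852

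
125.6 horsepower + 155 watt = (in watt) 9.381e+04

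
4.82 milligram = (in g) 0.00482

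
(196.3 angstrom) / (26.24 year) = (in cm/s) 2.372e-15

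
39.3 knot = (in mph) 45.23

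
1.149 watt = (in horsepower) 0.001541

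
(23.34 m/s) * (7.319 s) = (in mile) 0.1061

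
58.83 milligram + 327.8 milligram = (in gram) 0.3866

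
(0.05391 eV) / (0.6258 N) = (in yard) 1.509e-20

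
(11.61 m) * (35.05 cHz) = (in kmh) 14.65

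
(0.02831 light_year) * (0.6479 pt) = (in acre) 1.513e+07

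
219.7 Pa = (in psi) 0.03186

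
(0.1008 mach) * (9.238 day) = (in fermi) 2.739e+22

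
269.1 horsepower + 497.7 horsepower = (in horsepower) 766.8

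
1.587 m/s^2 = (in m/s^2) 1.587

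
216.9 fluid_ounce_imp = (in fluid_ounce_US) 208.4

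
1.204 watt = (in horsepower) 0.001615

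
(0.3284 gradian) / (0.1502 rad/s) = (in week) 5.679e-08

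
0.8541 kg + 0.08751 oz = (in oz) 30.22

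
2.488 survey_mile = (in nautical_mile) 2.162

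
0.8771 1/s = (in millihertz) 877.1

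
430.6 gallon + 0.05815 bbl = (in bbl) 10.31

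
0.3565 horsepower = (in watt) 265.8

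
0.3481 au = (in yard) 5.695e+10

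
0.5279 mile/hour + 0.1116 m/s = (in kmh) 1.251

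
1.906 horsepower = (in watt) 1421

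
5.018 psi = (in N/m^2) 3.46e+04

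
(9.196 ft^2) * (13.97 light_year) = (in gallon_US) 2.983e+19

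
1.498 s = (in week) 2.477e-06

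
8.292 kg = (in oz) 292.5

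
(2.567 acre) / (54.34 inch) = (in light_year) 7.955e-13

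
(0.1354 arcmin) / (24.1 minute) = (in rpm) 2.601e-07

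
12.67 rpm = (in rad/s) 1.327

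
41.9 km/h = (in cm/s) 1164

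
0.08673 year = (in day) 31.66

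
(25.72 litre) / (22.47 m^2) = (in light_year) 1.21e-19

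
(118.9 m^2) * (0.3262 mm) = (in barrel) 0.244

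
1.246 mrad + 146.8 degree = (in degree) 146.9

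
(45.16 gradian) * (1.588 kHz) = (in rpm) 1.076e+04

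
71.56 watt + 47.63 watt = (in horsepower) 0.1598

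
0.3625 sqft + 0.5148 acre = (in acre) 0.5148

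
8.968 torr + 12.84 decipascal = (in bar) 0.01197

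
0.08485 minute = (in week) 8.418e-06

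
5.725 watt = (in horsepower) 0.007677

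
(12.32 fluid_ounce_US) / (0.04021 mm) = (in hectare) 0.0009061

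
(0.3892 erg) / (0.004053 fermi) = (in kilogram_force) 9.792e+08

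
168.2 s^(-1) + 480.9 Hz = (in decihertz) 6491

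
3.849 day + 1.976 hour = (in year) 0.01077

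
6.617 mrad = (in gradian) 0.4213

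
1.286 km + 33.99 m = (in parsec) 4.278e-14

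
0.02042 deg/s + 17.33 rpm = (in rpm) 17.33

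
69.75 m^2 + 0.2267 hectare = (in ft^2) 2.515e+04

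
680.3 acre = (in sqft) 2.963e+07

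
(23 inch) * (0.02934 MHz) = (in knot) 3.332e+04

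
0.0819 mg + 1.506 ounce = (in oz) 1.506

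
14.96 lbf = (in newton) 66.55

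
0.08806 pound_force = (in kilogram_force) 0.03994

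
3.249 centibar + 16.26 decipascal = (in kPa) 3.251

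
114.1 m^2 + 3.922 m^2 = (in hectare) 0.0118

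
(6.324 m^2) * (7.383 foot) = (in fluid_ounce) 4.812e+05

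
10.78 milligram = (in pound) 2.377e-05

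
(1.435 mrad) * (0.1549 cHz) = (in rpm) 2.123e-05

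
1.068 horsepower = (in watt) 796.4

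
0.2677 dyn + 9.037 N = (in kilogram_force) 0.9215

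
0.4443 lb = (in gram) 201.5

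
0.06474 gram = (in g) 0.06474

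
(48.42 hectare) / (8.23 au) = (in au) 2.629e-18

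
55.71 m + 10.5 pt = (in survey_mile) 0.03462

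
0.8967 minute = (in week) 8.896e-05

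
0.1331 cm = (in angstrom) 1.331e+07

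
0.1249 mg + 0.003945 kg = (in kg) 0.003945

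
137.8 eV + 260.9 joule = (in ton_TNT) 6.236e-08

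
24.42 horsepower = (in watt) 1.821e+04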